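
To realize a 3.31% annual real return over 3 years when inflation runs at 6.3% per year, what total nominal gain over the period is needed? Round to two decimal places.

Required annual nominal rate: (1+3.31%)(1+6.3%) − 1 = 9.81853%.
Cumulative over 3 years: (1 + 0.0981853)^3 − 1 ≈ 0.32442.

32.44%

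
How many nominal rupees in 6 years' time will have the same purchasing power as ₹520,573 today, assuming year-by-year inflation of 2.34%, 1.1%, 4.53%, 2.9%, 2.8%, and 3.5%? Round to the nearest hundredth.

₹616,407.62

Cumulative price-level factor: 1.0234 × 1.011 × 1.0453 × 1.029 × 1.028 × 1.035 ≈ 1.1840944836.
The nominal amount required is ₹520,573 scaled up by that factor.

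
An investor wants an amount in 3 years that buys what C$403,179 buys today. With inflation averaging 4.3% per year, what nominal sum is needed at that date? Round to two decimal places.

C$457,457.58

Cumulative price-level factor: (1+4.3%)^3 = 1.134626507.
Multiplying C$403,179 by the price-level factor gives the future nominal sum.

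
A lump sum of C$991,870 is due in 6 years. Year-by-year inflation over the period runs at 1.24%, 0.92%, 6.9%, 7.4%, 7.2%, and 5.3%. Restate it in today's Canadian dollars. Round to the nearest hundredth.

C$749,066.26

Price-level factor over 6 years: 1.0124 × 1.0092 × 1.069 × 1.074 × 1.072 × 1.053 ≈ 1.3241418794.
Purchasing power today: C$991,870 divided by that factor.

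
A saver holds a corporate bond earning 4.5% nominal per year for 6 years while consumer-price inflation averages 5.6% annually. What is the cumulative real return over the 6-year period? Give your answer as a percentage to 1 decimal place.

-6.1%

The annual real rate is (1+4.5%)/(1+5.6%) − 1 = -1.0417%.
Compounded over 6 years: (1 + -0.010417)^6 − 1 ≈ -0.06089.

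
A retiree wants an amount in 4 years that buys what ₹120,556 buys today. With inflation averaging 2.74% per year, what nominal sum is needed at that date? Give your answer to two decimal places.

Cumulative price-level factor: (1+2.74%)^4 ≈ 1.1141874069.
The nominal amount required is ₹120,556 scaled up by that factor.

₹134,321.98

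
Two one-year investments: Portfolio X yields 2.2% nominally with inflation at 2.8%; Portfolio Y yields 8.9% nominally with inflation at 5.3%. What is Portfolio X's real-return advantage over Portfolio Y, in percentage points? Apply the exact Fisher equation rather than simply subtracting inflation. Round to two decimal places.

Portfolio X real return: 1.022/1.028 − 1 = -0.584%.
Portfolio Y real return: 1.089/1.053 − 1 = 3.419%.
Difference: -0.584 − 3.419 = -4.003 pp.

-4.00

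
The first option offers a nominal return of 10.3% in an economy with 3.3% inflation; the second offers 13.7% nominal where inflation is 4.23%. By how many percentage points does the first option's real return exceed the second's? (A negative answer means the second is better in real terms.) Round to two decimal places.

The first option real return: 1.103/1.033 − 1 = 6.776%.
The second real return: 1.137/1.0423 − 1 = 9.086%.
Difference: 6.776 − 9.086 = -2.310 pp.

-2.31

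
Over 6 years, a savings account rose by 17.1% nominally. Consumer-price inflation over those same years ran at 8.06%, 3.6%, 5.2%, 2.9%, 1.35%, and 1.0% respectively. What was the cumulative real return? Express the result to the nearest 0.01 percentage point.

Cumulative inflation factor: 1.0806 × 1.036 × 1.052 × 1.029 × 1.0135 × 1.010 ≈ 1.24051.
Nominal growth factor: 1.17100. Real growth factor = 1.17100 / 1.24051 ≈ 0.94397.
Total real return ≈ -5.6035%.

-5.60%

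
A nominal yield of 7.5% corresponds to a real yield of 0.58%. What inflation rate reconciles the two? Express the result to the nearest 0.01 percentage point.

From (1+r_nom) = (1+r_real)(1+π), we get 1+π = (1 + 7.5%)/(1 + 0.58%) = 1.075/1.0058 ≈ 1.06880.
So π ≈ 6.8801%.

6.88%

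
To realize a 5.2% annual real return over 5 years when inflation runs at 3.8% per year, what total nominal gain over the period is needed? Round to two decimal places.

Required annual nominal rate: (1+5.2%)(1+3.8%) − 1 = 9.1976%.
Cumulative over 5 years: (1 + 0.091976)^5 − 1 ≈ 0.55262.

55.26%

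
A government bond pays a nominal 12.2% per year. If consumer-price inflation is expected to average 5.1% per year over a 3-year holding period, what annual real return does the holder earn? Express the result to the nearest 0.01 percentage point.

6.76%

With constant rates the annual real return is the same each year: (1+12.2%)/(1+5.1%) − 1 = 0.06755.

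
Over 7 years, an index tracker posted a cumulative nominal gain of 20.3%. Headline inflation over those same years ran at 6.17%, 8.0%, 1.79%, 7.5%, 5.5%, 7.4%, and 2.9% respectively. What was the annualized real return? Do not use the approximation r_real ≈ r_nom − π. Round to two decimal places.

-2.76%

Cumulative inflation factor: 1.0617 × 1.080 × 1.0179 × 1.075 × 1.055 × 1.074 × 1.029 ≈ 1.46289.
Nominal growth factor: 1.20300. Real growth factor = 1.20300 / 1.46289 ≈ 0.82235.
Annualized: 0.82235^(1/7) − 1 ≈ -0.02756.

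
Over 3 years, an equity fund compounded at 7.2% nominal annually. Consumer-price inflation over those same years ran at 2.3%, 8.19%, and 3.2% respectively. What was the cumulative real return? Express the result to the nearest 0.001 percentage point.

Cumulative inflation factor: 1.023 × 1.0819 × 1.032 ≈ 1.14220.
Nominal growth factor: 1.23193. Real growth factor = 1.23193 / 1.14220 ≈ 1.07855.
Total real return ≈ 7.8554%.

7.855%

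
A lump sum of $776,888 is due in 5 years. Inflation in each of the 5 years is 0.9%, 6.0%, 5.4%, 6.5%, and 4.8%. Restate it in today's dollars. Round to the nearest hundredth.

$617,461.50

Price-level factor over 5 years: 1.009 × 1.060 × 1.054 × 1.065 × 1.048 ≈ 1.2581966740.
Purchasing power today: $776,888 divided by that factor.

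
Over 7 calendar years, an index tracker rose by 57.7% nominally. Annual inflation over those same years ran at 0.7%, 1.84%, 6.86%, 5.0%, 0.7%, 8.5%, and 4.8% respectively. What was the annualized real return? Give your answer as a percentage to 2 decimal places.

Cumulative inflation factor: 1.007 × 1.0184 × 1.0686 × 1.050 × 1.007 × 1.085 × 1.048 ≈ 1.31757.
Nominal growth factor: 1.57700. Real growth factor = 1.57700 / 1.31757 ≈ 1.19690.
Annualized: 1.19690^(1/7) − 1 ≈ 0.02601.

2.60%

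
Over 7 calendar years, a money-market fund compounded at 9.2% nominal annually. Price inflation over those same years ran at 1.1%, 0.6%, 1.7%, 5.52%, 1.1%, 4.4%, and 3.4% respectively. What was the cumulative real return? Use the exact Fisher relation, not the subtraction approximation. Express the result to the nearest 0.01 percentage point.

55.45%

Cumulative inflation factor: 1.011 × 1.006 × 1.017 × 1.0552 × 1.011 × 1.044 × 1.034 ≈ 1.19118.
Nominal growth factor: 1.85165. Real growth factor = 1.85165 / 1.19118 ≈ 1.55447.
Total real return ≈ 55.4467%.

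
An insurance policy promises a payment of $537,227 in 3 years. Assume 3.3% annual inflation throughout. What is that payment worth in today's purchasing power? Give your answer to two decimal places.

$487,367.84

Price-level factor over 3 years: (1 + 3.3%)^3 = 1.102302937.
Purchasing power today: $537,227 divided by that factor.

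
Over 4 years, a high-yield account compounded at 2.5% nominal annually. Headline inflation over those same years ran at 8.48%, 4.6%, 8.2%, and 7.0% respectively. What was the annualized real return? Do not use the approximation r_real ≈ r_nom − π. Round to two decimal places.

Cumulative inflation factor: 1.0848 × 1.046 × 1.082 × 1.070 ≈ 1.31369.
Nominal growth factor: 1.10381. Real growth factor = 1.10381 / 1.31369 ≈ 0.84024.
Annualized: 0.84024^(1/4) − 1 ≈ -0.04258.

-4.26%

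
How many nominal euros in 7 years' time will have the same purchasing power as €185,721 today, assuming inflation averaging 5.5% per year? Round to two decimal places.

Cumulative price-level factor: (1+5.5%)^7 ≈ 1.4546791611.
Multiplying €185,721 by the price-level factor gives the future nominal sum.

€270,164.47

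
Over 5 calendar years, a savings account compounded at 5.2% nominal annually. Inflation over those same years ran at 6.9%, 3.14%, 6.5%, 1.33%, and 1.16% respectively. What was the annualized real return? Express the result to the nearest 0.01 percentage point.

1.37%

Cumulative inflation factor: 1.069 × 1.0314 × 1.065 × 1.0133 × 1.0116 ≈ 1.20365.
Nominal growth factor: 1.28848. Real growth factor = 1.28848 / 1.20365 ≈ 1.07048.
Annualized: 1.07048^(1/5) − 1 ≈ 0.01371.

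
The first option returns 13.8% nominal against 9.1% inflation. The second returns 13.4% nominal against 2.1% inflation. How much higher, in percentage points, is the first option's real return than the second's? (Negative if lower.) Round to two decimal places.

-6.76

The first option real return: 1.138/1.091 − 1 = 4.308%.
The second real return: 1.134/1.021 − 1 = 11.068%.
Difference: 4.308 − 11.068 = -6.760 pp.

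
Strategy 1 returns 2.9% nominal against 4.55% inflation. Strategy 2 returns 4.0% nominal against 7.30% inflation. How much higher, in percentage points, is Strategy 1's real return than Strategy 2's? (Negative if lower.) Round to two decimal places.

1.50

Strategy 1 real return: 1.029/1.0455 − 1 = -1.578%.
Strategy 2 real return: 1.040/1.0730 − 1 = -3.075%.
Difference: -1.578 − (-3.075) = 1.497 pp.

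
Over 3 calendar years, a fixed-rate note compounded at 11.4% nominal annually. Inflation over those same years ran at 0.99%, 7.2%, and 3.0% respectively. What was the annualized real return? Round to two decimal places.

Cumulative inflation factor: 1.0099 × 1.072 × 1.030 ≈ 1.11509.
Nominal growth factor: 1.38247. Real growth factor = 1.38247 / 1.11509 ≈ 1.23978.
Annualized: 1.23978^(1/3) − 1 ≈ 0.07427.

7.43%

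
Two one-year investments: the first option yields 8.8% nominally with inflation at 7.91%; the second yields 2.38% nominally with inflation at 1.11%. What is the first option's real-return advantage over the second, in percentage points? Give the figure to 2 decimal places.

The first option real return: 1.088/1.0791 − 1 = 0.825%.
The second real return: 1.0238/1.0111 − 1 = 1.256%.
Difference: 0.825 − 1.256 = -0.431 pp.

-0.43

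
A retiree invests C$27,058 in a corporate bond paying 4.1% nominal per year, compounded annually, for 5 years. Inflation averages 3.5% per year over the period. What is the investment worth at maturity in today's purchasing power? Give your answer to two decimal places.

C$27,851.44

Nominal value at maturity: C$27,058 × (1 + 4.1%)^5 ≈ C$33,078.77.
Price-level factor over 5 years: (1 + 3.5%)^5 ≈ 1.1876863056.
The maturity value deflated by that factor is the answer in today's purchasing power.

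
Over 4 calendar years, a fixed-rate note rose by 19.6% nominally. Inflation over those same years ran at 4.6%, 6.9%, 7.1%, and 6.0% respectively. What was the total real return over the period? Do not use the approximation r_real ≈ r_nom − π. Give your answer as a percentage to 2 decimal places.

-5.78%

Cumulative inflation factor: 1.046 × 1.069 × 1.071 × 1.060 ≈ 1.26942.
Nominal growth factor: 1.19600. Real growth factor = 1.19600 / 1.26942 ≈ 0.94216.
Total real return ≈ -5.7836%.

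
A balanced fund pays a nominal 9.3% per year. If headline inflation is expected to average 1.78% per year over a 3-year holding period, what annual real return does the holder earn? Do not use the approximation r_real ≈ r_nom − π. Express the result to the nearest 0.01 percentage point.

7.39%

With constant rates the annual real return is the same each year: (1+9.3%)/(1+1.78%) − 1 = 0.07388.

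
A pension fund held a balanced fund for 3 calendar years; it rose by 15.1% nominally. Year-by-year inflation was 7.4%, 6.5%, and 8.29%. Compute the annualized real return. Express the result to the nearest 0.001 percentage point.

Cumulative inflation factor: 1.074 × 1.065 × 1.0829 ≈ 1.23863.
Nominal growth factor: 1.15100. Real growth factor = 1.15100 / 1.23863 ≈ 0.92925.
Annualized: 0.92925^(1/3) − 1 ≈ -0.02416.

-2.416%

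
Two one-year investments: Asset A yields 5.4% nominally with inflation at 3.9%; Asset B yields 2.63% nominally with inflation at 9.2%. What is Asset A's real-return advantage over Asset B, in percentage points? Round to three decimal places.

Asset A real return: 1.054/1.039 − 1 = 1.4437%.
Asset B real return: 1.0263/1.092 − 1 = -6.0165%.
Difference: 1.4437 − (-6.0165) = 7.4602 pp.

7.460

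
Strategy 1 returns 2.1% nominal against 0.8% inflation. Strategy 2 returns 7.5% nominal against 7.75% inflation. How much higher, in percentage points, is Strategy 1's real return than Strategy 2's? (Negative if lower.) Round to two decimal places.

Strategy 1 real return: 1.021/1.008 − 1 = 1.290%.
Strategy 2 real return: 1.075/1.0775 − 1 = -0.232%.
Difference: 1.290 − (-0.232) = 1.522 pp.

1.52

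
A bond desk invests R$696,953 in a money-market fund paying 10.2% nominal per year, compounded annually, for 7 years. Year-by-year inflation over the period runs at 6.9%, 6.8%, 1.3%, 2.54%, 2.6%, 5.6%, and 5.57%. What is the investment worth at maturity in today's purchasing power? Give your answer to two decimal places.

R$1,014,077.48

Nominal value at maturity: R$696,953 × (1 + 10.2%)^7 ≈ R$1,375,544.53.
Price-level factor over 7 years: 1.069 × 1.068 × 1.013 × 1.0254 × 1.026 × 1.056 × 1.0557 ≈ 1.3564491473.
Dividing the nominal maturity value by the price-level factor gives the value in today's money.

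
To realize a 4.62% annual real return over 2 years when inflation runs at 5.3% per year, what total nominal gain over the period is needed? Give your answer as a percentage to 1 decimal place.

Required annual nominal rate: (1+4.62%)(1+5.3%) − 1 = 10.16486%.
Cumulative over 2 years: (1 + 0.1016486)^2 − 1 ≈ 0.21363.

21.4%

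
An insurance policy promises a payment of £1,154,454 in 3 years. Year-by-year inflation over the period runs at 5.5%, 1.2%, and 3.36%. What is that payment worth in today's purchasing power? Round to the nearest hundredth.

£1,046,143.26

Price-level factor over 3 years: 1.055 × 1.012 × 1.0336 = 1.103533376.
Purchasing power today: £1,154,454 divided by that factor.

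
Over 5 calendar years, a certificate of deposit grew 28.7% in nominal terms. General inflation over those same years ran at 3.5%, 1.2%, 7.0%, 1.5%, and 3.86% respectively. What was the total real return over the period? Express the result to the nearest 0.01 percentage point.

Cumulative inflation factor: 1.035 × 1.012 × 1.070 × 1.015 × 1.0386 ≈ 1.18146.
Nominal growth factor: 1.28700. Real growth factor = 1.28700 / 1.18146 ≈ 1.08933.
Total real return ≈ 8.9330%.

8.93%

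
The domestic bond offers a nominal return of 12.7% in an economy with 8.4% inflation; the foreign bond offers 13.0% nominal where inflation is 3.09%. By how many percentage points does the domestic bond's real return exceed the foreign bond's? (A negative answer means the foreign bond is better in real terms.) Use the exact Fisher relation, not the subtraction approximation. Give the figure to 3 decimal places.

-5.646

The domestic bond real return: 1.127/1.084 − 1 = 3.9668%.
The foreign bond real return: 1.130/1.0309 − 1 = 9.6130%.
Difference: 3.9668 − 9.6130 = -5.6462 pp.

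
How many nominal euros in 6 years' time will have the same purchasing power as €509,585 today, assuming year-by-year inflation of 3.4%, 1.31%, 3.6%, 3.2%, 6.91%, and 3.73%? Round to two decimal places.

Cumulative price-level factor: 1.034 × 1.0131 × 1.036 × 1.032 × 1.0691 × 1.0373 ≈ 1.2420383747.
Multiplying €509,585 by the price-level factor gives the future nominal sum.

€632,924.13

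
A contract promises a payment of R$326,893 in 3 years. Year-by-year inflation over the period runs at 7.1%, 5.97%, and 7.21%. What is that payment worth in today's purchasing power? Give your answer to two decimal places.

Price-level factor over 3 years: 1.071 × 1.0597 × 1.0721 ≈ 1.2167677803.
Purchasing power today: R$326,893 divided by that factor.

R$268,656.85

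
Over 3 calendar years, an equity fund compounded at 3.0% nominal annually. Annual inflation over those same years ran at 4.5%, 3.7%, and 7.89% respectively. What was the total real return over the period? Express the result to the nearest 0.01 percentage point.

-6.54%

Cumulative inflation factor: 1.045 × 1.037 × 1.0789 ≈ 1.16917.
Nominal growth factor: 1.09273. Real growth factor = 1.09273 / 1.16917 ≈ 0.93462.
Total real return ≈ -6.5379%.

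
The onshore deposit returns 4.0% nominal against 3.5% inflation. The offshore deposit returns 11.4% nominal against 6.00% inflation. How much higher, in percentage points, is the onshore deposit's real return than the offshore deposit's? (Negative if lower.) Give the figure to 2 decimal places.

The onshore deposit real return: 1.040/1.035 − 1 = 0.483%.
The offshore deposit real return: 1.114/1.0600 − 1 = 5.094%.
Difference: 0.483 − 5.094 = -4.611 pp.

-4.61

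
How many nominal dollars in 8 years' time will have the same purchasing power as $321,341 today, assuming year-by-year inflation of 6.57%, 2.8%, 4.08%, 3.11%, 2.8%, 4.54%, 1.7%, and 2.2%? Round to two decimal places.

Cumulative price-level factor: 1.0657 × 1.028 × 1.0408 × 1.0311 × 1.028 × 1.0454 × 1.017 × 1.022 ≈ 1.3132385109.
Multiplying $321,341 by the price-level factor gives the future nominal sum.

$421,997.38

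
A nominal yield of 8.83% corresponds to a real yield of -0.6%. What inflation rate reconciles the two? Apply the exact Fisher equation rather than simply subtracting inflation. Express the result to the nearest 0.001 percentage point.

From (1+r_nom) = (1+r_real)(1+π), we get 1+π = (1 + 8.83%)/(1 − 0.6%) = 1.0883/0.994 ≈ 1.09487.
So π ≈ 9.4869%.

9.487%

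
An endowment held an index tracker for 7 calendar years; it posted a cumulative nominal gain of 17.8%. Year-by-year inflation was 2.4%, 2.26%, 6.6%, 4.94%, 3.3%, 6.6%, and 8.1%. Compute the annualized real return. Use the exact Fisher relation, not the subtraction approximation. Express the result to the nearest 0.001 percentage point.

-2.380%

Cumulative inflation factor: 1.024 × 1.0226 × 1.066 × 1.0494 × 1.033 × 1.066 × 1.081 ≈ 1.39440.
Nominal growth factor: 1.17800. Real growth factor = 1.17800 / 1.39440 ≈ 0.84481.
Annualized: 0.84481^(1/7) − 1 ≈ -0.02380.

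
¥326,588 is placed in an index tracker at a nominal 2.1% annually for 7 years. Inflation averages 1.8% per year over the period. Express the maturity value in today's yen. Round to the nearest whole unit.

Nominal value at maturity: ¥326,588 × (1 + 2.1%)^7 ≈ ¥377,729.
Price-level factor over 7 years: (1 + 1.8%)^7 ≈ 1.1330118341.
Dividing the nominal maturity value by the price-level factor gives the value in today's money.

¥333,385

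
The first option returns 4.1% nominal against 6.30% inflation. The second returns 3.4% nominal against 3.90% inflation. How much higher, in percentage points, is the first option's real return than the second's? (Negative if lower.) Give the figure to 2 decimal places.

The first option real return: 1.041/1.0630 − 1 = -2.070%.
The second real return: 1.034/1.0390 − 1 = -0.481%.
Difference: -2.070 − (-0.481) = -1.589 pp.

-1.59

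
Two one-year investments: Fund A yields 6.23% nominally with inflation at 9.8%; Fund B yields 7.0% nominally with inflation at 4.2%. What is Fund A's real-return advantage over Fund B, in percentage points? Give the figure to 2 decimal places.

Fund A real return: 1.0623/1.098 − 1 = -3.251%.
Fund B real return: 1.070/1.042 − 1 = 2.687%.
Difference: -3.251 − 2.687 = -5.938 pp.

-5.94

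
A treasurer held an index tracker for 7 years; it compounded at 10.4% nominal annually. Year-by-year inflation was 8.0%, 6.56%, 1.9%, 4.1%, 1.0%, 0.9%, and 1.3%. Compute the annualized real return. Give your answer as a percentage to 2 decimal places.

Cumulative inflation factor: 1.080 × 1.0656 × 1.019 × 1.041 × 1.010 × 1.009 × 1.013 ≈ 1.26027.
Nominal growth factor: 1.99887. Real growth factor = 1.99887 / 1.26027 ≈ 1.58606.
Annualized: 1.58606^(1/7) − 1 ≈ 0.06811.

6.81%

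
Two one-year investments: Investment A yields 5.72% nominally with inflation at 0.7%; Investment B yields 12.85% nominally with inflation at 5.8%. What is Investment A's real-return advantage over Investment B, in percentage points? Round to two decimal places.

Investment A real return: 1.0572/1.007 − 1 = 4.985%.
Investment B real return: 1.1285/1.058 − 1 = 6.664%.
Difference: 4.985 − 6.664 = -1.679 pp.

-1.68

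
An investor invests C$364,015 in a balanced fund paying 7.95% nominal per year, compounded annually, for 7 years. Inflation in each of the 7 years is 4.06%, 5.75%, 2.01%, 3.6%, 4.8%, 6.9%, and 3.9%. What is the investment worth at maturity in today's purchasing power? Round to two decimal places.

C$459,363.59

Nominal value at maturity: C$364,015 × (1 + 7.95%)^7 ≈ C$621,838.79.
Price-level factor over 7 years: 1.0406 × 1.0575 × 1.0201 × 1.036 × 1.048 × 1.069 × 1.039 ≈ 1.3536962817.
Dividing the nominal maturity value by the price-level factor gives the value in today's money.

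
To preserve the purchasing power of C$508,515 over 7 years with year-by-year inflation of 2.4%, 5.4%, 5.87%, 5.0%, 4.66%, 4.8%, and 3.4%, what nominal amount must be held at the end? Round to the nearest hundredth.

C$691,941.06

Cumulative price-level factor: 1.024 × 1.054 × 1.0587 × 1.050 × 1.0466 × 1.048 × 1.034 ≈ 1.3607092324.
The nominal amount required is C$508,515 scaled up by that factor.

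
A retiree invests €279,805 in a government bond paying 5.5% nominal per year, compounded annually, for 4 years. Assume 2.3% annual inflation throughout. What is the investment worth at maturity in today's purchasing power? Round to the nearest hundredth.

€316,492.03

Nominal value at maturity: €279,805 × (1 + 5.5%)^4 ≈ €346,629.33.
Price-level factor over 4 years: (1 + 2.3%)^4 ≈ 1.0952229478.
The maturity value deflated by that factor is the answer in today's purchasing power.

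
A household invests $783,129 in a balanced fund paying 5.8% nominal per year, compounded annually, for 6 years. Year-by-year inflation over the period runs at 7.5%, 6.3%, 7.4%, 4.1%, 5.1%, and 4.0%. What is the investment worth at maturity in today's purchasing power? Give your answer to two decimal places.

Nominal value at maturity: $783,129 × (1 + 5.8%)^6 ≈ $1,098,366.59.
Price-level factor over 6 years: 1.075 × 1.063 × 1.074 × 1.041 × 1.051 × 1.040 ≈ 1.3964738093.
The maturity value deflated by that factor is the answer in today's purchasing power.

$786,528.60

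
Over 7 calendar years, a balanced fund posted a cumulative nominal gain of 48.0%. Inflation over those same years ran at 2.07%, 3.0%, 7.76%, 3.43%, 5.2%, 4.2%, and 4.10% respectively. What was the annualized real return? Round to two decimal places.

1.46%

Cumulative inflation factor: 1.0207 × 1.030 × 1.0776 × 1.0343 × 1.052 × 1.042 × 1.0410 ≈ 1.33713.
Nominal growth factor: 1.48000. Real growth factor = 1.48000 / 1.33713 ≈ 1.10685.
Annualized: 1.10685^(1/7) − 1 ≈ 0.01461.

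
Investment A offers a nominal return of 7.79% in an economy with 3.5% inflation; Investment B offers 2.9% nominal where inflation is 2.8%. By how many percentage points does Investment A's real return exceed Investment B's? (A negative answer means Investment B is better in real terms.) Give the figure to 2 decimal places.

4.05

Investment A real return: 1.0779/1.035 − 1 = 4.145%.
Investment B real return: 1.029/1.028 − 1 = 0.097%.
Difference: 4.145 − 0.097 = 4.048 pp.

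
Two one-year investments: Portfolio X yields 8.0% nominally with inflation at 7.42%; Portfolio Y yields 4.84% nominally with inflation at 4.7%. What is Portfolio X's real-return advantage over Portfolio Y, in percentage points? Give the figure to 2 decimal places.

Portfolio X real return: 1.080/1.0742 − 1 = 0.540%.
Portfolio Y real return: 1.0484/1.047 − 1 = 0.134%.
Difference: 0.540 − 0.134 = 0.406 pp.

0.41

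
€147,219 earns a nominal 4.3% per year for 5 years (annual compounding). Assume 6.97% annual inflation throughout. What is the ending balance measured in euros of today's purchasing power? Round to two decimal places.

€129,740.46

Nominal value at maturity: €147,219 × (1 + 4.3%)^5 ≈ €181,712.75.
Price-level factor over 5 years: (1 + 6.97%)^5 ≈ 1.4005866389.
Dividing the nominal maturity value by the price-level factor gives the value in today's money.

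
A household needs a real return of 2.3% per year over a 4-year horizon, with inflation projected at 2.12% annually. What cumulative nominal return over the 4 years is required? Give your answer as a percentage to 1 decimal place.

Required annual nominal rate: (1+2.3%)(1+2.12%) − 1 = 4.46876%.
Cumulative over 4 years: (1 + 0.0446876)^4 − 1 ≈ 0.19109.

19.1%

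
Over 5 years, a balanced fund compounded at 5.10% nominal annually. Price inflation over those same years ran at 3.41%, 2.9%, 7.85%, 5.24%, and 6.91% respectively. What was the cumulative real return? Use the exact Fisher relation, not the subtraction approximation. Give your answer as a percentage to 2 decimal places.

-0.68%

Cumulative inflation factor: 1.0341 × 1.029 × 1.0785 × 1.0524 × 1.0691 ≈ 1.29121.
Nominal growth factor: 1.28237. Real growth factor = 1.28237 / 1.29121 ≈ 0.99315.
Total real return ≈ -0.6847%.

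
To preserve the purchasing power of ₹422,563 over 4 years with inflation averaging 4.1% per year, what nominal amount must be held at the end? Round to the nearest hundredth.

₹496,242.99

Cumulative price-level factor: (1+4.1%)^4 ≈ 1.1743645098.
Multiplying ₹422,563 by the price-level factor gives the future nominal sum.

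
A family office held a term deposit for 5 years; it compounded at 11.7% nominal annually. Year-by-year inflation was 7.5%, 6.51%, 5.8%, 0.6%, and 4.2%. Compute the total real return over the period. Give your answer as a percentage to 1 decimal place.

36.9%

Cumulative inflation factor: 1.075 × 1.0651 × 1.058 × 1.006 × 1.042 ≈ 1.26984.
Nominal growth factor: 1.73886. Real growth factor = 1.73886 / 1.26984 ≈ 1.36935.
Total real return ≈ 36.9354%.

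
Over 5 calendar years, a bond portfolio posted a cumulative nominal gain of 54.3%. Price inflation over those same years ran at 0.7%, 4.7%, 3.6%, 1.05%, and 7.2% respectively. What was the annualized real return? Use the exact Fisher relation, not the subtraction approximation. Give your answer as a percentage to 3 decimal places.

Cumulative inflation factor: 1.007 × 1.047 × 1.036 × 1.0105 × 1.072 ≈ 1.18322.
Nominal growth factor: 1.54300. Real growth factor = 1.54300 / 1.18322 ≈ 1.30406.
Annualized: 1.30406^(1/5) − 1 ≈ 0.05453.

5.453%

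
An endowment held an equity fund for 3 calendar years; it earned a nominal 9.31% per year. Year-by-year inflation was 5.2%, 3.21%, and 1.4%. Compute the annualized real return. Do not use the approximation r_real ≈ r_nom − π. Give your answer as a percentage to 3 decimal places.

5.861%

Cumulative inflation factor: 1.052 × 1.0321 × 1.014 ≈ 1.10097.
Nominal growth factor: 1.30611. Real growth factor = 1.30611 / 1.10097 ≈ 1.18633.
Annualized: 1.18633^(1/3) − 1 ≈ 0.05861.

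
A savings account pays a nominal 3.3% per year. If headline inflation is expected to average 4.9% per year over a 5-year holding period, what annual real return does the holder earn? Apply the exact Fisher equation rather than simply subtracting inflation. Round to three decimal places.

-1.525%

With constant rates the annual real return is the same each year: (1+3.3%)/(1+4.9%) − 1 = -0.01525.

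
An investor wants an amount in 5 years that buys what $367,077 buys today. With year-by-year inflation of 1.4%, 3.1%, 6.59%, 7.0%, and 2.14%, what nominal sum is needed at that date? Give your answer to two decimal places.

Cumulative price-level factor: 1.014 × 1.031 × 1.0659 × 1.070 × 1.0214 ≈ 1.2178469525.
Multiplying $367,077 by the price-level factor gives the future nominal sum.

$447,043.61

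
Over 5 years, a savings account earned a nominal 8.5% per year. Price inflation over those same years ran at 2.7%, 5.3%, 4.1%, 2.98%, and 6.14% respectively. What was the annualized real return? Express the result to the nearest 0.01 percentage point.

Cumulative inflation factor: 1.027 × 1.053 × 1.041 × 1.0298 × 1.0614 ≈ 1.23050.
Nominal growth factor: 1.50366. Real growth factor = 1.50366 / 1.23050 ≈ 1.22199.
Annualized: 1.22199^(1/5) − 1 ≈ 0.04091.

4.09%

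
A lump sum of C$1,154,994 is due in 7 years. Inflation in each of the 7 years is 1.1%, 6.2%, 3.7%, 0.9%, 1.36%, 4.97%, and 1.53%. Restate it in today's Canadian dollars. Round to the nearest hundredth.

C$951,717.27

Price-level factor over 7 years: 1.011 × 1.062 × 1.037 × 1.009 × 1.0136 × 1.0497 × 1.0153 ≈ 1.2135894160.
Purchasing power today: C$1,154,994 divided by that factor.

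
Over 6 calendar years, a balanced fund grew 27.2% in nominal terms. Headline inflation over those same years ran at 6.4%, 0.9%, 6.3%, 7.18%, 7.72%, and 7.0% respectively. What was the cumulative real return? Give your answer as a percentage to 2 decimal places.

Cumulative inflation factor: 1.064 × 1.009 × 1.063 × 1.0718 × 1.0772 × 1.070 ≈ 1.40981.
Nominal growth factor: 1.27200. Real growth factor = 1.27200 / 1.40981 ≈ 0.90225.
Total real return ≈ -9.7749%.

-9.77%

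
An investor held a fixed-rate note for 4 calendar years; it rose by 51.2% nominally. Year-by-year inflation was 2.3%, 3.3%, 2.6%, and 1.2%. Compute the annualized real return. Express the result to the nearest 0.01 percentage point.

Cumulative inflation factor: 1.023 × 1.033 × 1.026 × 1.012 ≈ 1.09725.
Nominal growth factor: 1.51200. Real growth factor = 1.51200 / 1.09725 ≈ 1.37800.
Annualized: 1.37800^(1/4) − 1 ≈ 0.08346.

8.35%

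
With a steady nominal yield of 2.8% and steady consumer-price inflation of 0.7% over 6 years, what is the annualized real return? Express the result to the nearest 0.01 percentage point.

2.09%

With constant rates the annual real return is the same each year: (1+2.8%)/(1+0.7%) − 1 = 0.02085.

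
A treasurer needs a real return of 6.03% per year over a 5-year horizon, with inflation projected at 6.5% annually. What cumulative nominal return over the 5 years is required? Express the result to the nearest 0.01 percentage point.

83.61%

Required annual nominal rate: (1+6.03%)(1+6.5%) − 1 = 12.92195%.
Cumulative over 5 years: (1 + 0.1292195)^5 − 1 ≈ 0.83608.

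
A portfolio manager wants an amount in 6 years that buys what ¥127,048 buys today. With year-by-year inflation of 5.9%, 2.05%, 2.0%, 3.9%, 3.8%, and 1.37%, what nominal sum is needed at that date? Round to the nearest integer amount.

Cumulative price-level factor: 1.059 × 1.0205 × 1.020 × 1.039 × 1.038 × 1.0137 ≈ 1.2051233146.
The nominal amount required is ¥127,048 scaled up by that factor.

¥153,109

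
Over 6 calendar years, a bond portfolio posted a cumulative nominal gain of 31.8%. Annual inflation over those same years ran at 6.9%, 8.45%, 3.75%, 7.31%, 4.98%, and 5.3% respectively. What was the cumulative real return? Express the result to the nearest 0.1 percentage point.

-7.6%

Cumulative inflation factor: 1.069 × 1.0845 × 1.0375 × 1.0731 × 1.0498 × 1.053 ≈ 1.42682.
Nominal growth factor: 1.31800. Real growth factor = 1.31800 / 1.42682 ≈ 0.92373.
Total real return ≈ -7.6270%.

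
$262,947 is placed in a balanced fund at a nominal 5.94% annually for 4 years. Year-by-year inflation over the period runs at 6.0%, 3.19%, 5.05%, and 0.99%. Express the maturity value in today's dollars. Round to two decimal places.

$285,423.80

Nominal value at maturity: $262,947 × (1 + 5.94%)^4 ≈ $331,213.55.
Price-level factor over 4 years: 1.060 × 1.0319 × 1.0505 × 1.0099 ≈ 1.1604272179.
Dividing the nominal maturity value by the price-level factor gives the value in today's money.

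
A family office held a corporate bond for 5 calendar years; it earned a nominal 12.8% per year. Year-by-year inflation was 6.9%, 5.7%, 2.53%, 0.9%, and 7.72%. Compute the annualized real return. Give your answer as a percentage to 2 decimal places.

7.72%

Cumulative inflation factor: 1.069 × 1.057 × 1.0253 × 1.009 × 1.0772 ≈ 1.25919.
Nominal growth factor: 1.82619. Real growth factor = 1.82619 / 1.25919 ≈ 1.45029.
Annualized: 1.45029^(1/5) − 1 ≈ 0.07719.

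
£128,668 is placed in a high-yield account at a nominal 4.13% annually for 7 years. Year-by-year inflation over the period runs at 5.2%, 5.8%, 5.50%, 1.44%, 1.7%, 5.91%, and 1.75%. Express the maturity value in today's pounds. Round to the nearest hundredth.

£130,841.70

Nominal value at maturity: £128,668 × (1 + 4.13%)^7 ≈ £170,805.41.
Price-level factor over 7 years: 1.052 × 1.058 × 1.0550 × 1.0144 × 1.017 × 1.0591 × 1.0175 ≈ 1.3054355836.
Dividing the nominal maturity value by the price-level factor gives the value in today's money.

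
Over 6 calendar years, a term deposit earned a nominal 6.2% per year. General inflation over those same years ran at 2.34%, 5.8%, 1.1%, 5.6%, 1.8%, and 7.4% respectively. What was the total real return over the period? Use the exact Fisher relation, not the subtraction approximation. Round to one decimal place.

Cumulative inflation factor: 1.0234 × 1.058 × 1.011 × 1.056 × 1.018 × 1.074 ≈ 1.26386.
Nominal growth factor: 1.43465. Real growth factor = 1.43465 / 1.26386 ≈ 1.13514.
Total real return ≈ 13.5139%.

13.5%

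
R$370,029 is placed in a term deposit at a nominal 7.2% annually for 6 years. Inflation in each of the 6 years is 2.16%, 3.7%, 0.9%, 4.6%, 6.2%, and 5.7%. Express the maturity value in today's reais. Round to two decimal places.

R$447,427.30

Nominal value at maturity: R$370,029 × (1 + 7.2%)^6 ≈ R$561,570.74.
Price-level factor over 6 years: 1.0216 × 1.037 × 1.009 × 1.046 × 1.062 × 1.057 ≈ 1.2551105944.
The maturity value deflated by that factor is the answer in today's purchasing power.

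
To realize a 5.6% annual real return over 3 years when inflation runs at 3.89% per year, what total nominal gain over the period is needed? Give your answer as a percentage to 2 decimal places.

32.04%

Required annual nominal rate: (1+5.6%)(1+3.89%) − 1 = 9.70784%.
Cumulative over 3 years: (1 + 0.0970784)^3 − 1 ≈ 0.32042.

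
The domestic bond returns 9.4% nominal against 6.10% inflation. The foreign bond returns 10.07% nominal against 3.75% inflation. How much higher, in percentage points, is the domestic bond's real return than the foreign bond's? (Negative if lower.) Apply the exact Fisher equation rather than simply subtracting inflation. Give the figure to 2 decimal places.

The domestic bond real return: 1.094/1.0610 − 1 = 3.110%.
The foreign bond real return: 1.1007/1.0375 − 1 = 6.092%.
Difference: 3.110 − 6.092 = -2.982 pp.

-2.98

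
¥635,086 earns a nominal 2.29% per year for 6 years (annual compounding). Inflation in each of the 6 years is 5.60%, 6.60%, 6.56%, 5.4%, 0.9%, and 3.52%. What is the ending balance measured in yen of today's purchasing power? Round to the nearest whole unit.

Nominal value at maturity: ¥635,086 × (1 + 2.29%)^6 ≈ ¥727,498.
Price-level factor over 6 years: 1.0560 × 1.0660 × 1.0656 × 1.054 × 1.009 × 1.0352 ≈ 1.3206002500.
The maturity value deflated by that factor is the answer in today's purchasing power.

¥550,884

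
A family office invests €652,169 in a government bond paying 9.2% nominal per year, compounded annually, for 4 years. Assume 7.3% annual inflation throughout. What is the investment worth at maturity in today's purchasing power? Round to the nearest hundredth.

Nominal value at maturity: €652,169 × (1 + 9.2%)^4 ≈ €927,365.01.
Price-level factor over 4 years: (1 + 7.3%)^4 ≈ 1.3255584662.
Dividing the nominal maturity value by the price-level factor gives the value in today's money.

€699,603.25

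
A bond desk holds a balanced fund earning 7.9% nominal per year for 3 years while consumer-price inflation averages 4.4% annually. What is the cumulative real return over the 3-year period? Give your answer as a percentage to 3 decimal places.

The annual real rate is (1+7.9%)/(1+4.4%) − 1 = 3.3525%.
Compounded over 3 years: (1 + 0.033525)^3 − 1 ≈ 0.10398.

10.398%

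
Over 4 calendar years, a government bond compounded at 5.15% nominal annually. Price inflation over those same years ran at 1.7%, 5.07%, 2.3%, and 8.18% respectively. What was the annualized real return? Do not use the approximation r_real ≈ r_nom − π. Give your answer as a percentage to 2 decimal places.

Cumulative inflation factor: 1.017 × 1.0507 × 1.023 × 1.0818 ≈ 1.18256.
Nominal growth factor: 1.22247. Real growth factor = 1.22247 / 1.18256 ≈ 1.03375.
Annualized: 1.03375^(1/4) − 1 ≈ 0.00833.

0.83%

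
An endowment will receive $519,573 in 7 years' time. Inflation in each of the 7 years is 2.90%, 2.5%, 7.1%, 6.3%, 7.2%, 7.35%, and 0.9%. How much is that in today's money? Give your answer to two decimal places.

$372,646.12

Price-level factor over 7 years: 1.0290 × 1.025 × 1.071 × 1.063 × 1.072 × 1.0735 × 1.009 ≈ 1.3942799298.
Purchasing power today: $519,573 divided by that factor.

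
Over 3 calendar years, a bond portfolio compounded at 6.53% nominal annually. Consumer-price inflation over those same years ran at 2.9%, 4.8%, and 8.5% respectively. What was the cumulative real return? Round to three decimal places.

3.326%

Cumulative inflation factor: 1.029 × 1.048 × 1.085 ≈ 1.17006.
Nominal growth factor: 1.20897. Real growth factor = 1.20897 / 1.17006 ≈ 1.03326.
Total real return ≈ 3.3259%.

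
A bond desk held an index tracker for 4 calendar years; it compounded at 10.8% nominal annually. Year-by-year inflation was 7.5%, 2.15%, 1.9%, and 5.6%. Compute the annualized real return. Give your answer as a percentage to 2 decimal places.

6.27%

Cumulative inflation factor: 1.075 × 1.0215 × 1.019 × 1.056 ≈ 1.18164.
Nominal growth factor: 1.50716. Real growth factor = 1.50716 / 1.18164 ≈ 1.27548.
Annualized: 1.27548^(1/4) − 1 ≈ 0.06272.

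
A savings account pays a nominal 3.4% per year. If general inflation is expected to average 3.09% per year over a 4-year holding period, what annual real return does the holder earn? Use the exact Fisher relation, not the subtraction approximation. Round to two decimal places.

0.30%

With constant rates the annual real return is the same each year: (1+3.4%)/(1+3.09%) − 1 = 0.00301.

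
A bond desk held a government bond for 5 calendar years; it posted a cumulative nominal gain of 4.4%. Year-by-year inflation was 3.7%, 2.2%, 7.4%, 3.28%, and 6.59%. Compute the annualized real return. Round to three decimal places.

Cumulative inflation factor: 1.037 × 1.022 × 1.074 × 1.0328 × 1.0659 ≈ 1.25304.
Nominal growth factor: 1.04400. Real growth factor = 1.04400 / 1.25304 ≈ 0.83317.
Annualized: 0.83317^(1/5) − 1 ≈ -0.03585.

-3.585%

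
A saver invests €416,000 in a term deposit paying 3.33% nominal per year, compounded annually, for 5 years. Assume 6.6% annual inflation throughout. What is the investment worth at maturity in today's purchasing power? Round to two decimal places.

€355,991.36

Nominal value at maturity: €416,000 × (1 + 3.33%)^5 ≈ €490,033.17.
Price-level factor over 5 years: (1 + 6.6%)^5 ≈ 1.3765310860.
The maturity value deflated by that factor is the answer in today's purchasing power.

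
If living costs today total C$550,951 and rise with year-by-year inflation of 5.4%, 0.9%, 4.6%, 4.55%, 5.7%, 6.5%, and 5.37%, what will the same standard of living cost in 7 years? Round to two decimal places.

C$760,049.80

Cumulative price-level factor: 1.054 × 1.009 × 1.046 × 1.0455 × 1.057 × 1.065 × 1.0537 ≈ 1.3795234076.
The nominal amount required is C$550,951 scaled up by that factor.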